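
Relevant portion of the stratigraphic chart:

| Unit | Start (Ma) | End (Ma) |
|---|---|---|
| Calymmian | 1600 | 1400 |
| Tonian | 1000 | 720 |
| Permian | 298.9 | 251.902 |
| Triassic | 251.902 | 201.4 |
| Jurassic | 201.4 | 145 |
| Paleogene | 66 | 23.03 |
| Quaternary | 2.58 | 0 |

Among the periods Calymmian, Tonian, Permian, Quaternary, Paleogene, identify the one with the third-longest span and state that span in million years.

Permian, 46.998 million years

Durations: Calymmian 200; Tonian 280; Permian 46.998; Quaternary 2.58; Paleogene 42.97 Myr.
Sorted longest-first: Tonian (280), Calymmian (200), Permian (46.998), Paleogene (42.97), Quaternary (2.58).
The third longest is Permian at 46.998 Myr.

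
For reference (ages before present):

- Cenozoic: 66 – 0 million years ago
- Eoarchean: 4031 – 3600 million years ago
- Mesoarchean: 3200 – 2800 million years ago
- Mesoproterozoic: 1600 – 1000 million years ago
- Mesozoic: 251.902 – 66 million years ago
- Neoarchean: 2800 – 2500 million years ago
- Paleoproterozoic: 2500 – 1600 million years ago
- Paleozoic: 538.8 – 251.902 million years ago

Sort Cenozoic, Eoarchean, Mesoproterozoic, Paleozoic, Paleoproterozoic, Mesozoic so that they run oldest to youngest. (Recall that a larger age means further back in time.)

Eoarchean, Paleoproterozoic, Mesoproterozoic, Paleozoic, Mesozoic, Cenozoic

Sorting by start age (descending Ma, since larger Ma = older): Eoarchean began 4031, Paleoproterozoic began 2500, Mesoproterozoic began 1600, Paleozoic began 538.8, Mesozoic began 251.902, Cenozoic began 66.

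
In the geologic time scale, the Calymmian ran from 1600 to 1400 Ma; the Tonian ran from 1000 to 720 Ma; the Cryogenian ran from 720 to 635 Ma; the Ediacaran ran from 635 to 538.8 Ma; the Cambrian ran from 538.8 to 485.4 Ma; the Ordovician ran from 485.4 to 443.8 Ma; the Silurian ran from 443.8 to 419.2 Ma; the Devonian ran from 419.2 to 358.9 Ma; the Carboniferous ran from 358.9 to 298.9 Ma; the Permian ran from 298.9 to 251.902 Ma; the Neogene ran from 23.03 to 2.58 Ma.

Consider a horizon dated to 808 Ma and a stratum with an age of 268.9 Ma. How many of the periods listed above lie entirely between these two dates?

The older date is 808 Ma and the younger is 268.9 Ma.
Periods with start < 808 and end > 268.9 Ma: Cryogenian (720–635), Ediacaran (635–538.8), Cambrian (538.8–485.4), Ordovician (485.4–443.8), Silurian (443.8–419.2), Devonian (419.2–358.9), Carboniferous (358.9–298.9).
That is 7 complete periods.

7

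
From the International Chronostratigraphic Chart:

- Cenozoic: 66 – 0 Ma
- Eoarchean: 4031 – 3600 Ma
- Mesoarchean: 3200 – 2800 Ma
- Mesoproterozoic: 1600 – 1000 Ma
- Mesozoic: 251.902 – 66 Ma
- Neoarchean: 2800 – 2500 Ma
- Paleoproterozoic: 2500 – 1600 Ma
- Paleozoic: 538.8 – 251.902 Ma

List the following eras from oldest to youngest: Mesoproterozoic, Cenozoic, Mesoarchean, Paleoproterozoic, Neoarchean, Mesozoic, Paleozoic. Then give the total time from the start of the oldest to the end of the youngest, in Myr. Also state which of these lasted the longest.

Mesoarchean → Neoarchean → Paleoproterozoic → Mesoproterozoic → Paleozoic → Mesozoic → Cenozoic; total span 3200 Myr; longest is Paleoproterozoic

From the excerpt: Mesoproterozoic 1600–1000; Cenozoic 66–0; Mesoarchean 3200–2800; Paleoproterozoic 2500–1600; Neoarchean 2800–2500; Mesozoic 251.902–66; Paleozoic 538.8–251.902 (Ma).
Larger Ma is earlier, so the oldest is Mesoarchean and the youngest is Cenozoic; oldest to youngest: Mesoarchean, Neoarchean, Paleoproterozoic, Mesoproterozoic, Paleozoic, Mesozoic, Cenozoic.
Oldest start 3200 minus youngest end 0 gives 3200 Myr overall.
Individual lengths (start − end): Mesoproterozoic 600; Cenozoic 66; Paleozoic 286.898; Mesozoic 185.902; Paleoproterozoic 900; Neoarchean 300; Mesoarchean 400. The largest is Paleoproterozoic at 900 Myr.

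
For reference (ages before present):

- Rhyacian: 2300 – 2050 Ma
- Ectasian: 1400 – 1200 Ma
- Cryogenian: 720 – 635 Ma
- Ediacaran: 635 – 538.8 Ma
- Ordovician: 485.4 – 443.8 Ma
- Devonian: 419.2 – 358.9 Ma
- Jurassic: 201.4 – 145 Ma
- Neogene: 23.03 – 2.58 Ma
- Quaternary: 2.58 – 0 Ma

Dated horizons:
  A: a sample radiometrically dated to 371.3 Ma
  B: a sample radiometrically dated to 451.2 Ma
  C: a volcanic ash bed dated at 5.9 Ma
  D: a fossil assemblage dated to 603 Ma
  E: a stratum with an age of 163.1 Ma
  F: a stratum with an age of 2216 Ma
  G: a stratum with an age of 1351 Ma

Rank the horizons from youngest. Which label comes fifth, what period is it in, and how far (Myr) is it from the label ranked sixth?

Smaller Ma means younger, so youngest first: C 5.9 < E 163.1 < A 371.3 < B 451.2 < D 603 < G 1351 < F 2216.
Counting 5 along gives D (603 Ma); the excerpt puts that inside the Ediacaran, 635–538.8 Ma.
Next in line is G (1351 Ma), and 1351 − 603 = 748 Myr.

D, in the Ediacaran; 748 million years to G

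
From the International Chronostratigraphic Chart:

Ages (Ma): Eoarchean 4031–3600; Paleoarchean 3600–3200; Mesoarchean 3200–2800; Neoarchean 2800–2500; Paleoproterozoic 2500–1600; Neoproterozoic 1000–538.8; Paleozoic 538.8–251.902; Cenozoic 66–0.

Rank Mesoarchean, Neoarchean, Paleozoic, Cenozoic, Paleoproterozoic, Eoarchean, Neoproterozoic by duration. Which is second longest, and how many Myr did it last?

Durations: Mesoarchean 400; Neoarchean 300; Paleozoic 286.898; Cenozoic 66; Paleoproterozoic 900; Eoarchean 431; Neoproterozoic 461.2 Myr.
Sorted longest-first: Paleoproterozoic (900), Neoproterozoic (461.2), Eoarchean (431), Mesoarchean (400), Neoarchean (300), Paleozoic (286.898), Cenozoic (66).
The second longest is Neoproterozoic at 461.2 Myr.

Neoproterozoic, 461.2 million years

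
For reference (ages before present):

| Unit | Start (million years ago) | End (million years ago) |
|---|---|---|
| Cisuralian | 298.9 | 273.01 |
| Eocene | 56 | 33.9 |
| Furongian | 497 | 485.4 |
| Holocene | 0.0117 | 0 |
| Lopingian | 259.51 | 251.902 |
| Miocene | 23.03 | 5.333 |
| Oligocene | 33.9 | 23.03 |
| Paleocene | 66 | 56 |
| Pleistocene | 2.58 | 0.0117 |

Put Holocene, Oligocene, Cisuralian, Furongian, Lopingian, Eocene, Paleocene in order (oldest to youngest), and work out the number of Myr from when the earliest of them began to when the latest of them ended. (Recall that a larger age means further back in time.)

Furongian → Cisuralian → Lopingian → Paleocene → Eocene → Oligocene → Holocene; total span 497 Myr

From the excerpt: Holocene 0.0117–0; Oligocene 33.9–23.03; Cisuralian 298.9–273.01; Furongian 497–485.4; Lopingian 259.51–251.902; Eocene 56–33.9; Paleocene 66–56 (Ma).
Larger Ma is earlier, so the oldest is Furongian and the youngest is Holocene; oldest to youngest: Furongian, Cisuralian, Lopingian, Paleocene, Eocene, Oligocene, Holocene.
Oldest start 497 minus youngest end 0 gives 497 Myr overall.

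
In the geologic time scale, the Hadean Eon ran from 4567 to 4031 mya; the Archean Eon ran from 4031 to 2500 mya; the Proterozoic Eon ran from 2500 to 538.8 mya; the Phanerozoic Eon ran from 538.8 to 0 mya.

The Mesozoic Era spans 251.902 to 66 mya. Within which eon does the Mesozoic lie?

The Mesozoic (251.902–66 Ma) lies entirely within 538.8–0 Ma, the Phanerozoic Eon.

Phanerozoic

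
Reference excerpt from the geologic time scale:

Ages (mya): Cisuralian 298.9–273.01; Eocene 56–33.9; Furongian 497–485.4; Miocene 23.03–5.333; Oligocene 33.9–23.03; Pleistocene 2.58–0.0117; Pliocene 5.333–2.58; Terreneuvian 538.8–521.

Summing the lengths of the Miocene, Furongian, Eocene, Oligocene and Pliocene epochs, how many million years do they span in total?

Duration is start − end for each: (23.03 − 5.333) + (497 − 485.4) + (56 − 33.9) + (33.9 − 23.03) + (5.333 − 2.58).
That is 17.697 + 11.6 + 22.1 + 10.87 + 2.753, which totals 65.02 million years.

65.02 million years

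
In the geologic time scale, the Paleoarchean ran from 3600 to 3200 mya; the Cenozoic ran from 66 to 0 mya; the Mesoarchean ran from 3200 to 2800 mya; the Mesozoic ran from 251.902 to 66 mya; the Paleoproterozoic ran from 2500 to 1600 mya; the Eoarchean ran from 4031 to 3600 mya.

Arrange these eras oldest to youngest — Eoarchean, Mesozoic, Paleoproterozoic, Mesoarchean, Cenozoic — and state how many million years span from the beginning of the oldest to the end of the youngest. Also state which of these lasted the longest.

Start ages (Ma): Eoarchean 4031, Mesoarchean 3200, Paleoproterozoic 2500, Mesozoic 251.902, Cenozoic 66.
Ordered oldest to youngest: Eoarchean, Mesoarchean, Paleoproterozoic, Mesozoic, Cenozoic.
Span = 4031 − 0 = 4031 Myr.
Durations: Eoarchean 431, Mesoarchean 400, Mesozoic 185.902, Paleoproterozoic 900, Cenozoic 66 → longest is Paleoproterozoic (900 Myr).

Eoarchean → Mesoarchean → Paleoproterozoic → Mesozoic → Cenozoic; total span 4031 Myr; longest is Paleoproterozoic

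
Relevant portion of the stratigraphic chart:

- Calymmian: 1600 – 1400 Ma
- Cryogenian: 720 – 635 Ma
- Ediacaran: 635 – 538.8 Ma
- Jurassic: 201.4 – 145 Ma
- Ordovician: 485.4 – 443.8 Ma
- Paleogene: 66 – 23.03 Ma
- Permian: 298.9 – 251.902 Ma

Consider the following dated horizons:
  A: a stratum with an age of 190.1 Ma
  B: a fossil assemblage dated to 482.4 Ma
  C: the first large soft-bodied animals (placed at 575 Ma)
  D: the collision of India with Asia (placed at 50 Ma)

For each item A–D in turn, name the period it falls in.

A — Jurassic; B — Ordovician; C — Ediacaran; D — Paleogene

Match each age against the start–end ranges in the excerpt: A = 190.1 Ma → Jurassic (201.4–145); B = 482.4 Ma → Ordovician (485.4–443.8); C = 575 Ma → Ediacaran (635–538.8); D = 50 Ma → Paleogene (66–23.03).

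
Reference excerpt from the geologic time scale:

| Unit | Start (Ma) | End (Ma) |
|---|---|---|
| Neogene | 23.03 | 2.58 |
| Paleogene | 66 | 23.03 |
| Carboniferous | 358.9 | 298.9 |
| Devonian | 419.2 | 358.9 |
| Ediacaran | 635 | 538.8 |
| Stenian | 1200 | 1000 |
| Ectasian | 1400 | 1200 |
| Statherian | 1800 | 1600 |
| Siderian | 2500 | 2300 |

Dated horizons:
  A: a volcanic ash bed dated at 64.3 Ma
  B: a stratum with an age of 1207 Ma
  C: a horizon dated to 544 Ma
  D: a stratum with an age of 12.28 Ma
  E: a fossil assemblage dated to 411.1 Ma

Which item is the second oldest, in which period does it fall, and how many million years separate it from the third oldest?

C, in the Ediacaran; 132.9 million years to E

Larger Ma means older, so oldest first: B 1207 > C 544 > E 411.1 > A 64.3 > D 12.28.
Counting 2 along gives C (544 Ma); the excerpt puts that inside the Ediacaran, 635–538.8 Ma.
Next in line is E (411.1 Ma), and 544 − 411.1 = 132.9 Myr.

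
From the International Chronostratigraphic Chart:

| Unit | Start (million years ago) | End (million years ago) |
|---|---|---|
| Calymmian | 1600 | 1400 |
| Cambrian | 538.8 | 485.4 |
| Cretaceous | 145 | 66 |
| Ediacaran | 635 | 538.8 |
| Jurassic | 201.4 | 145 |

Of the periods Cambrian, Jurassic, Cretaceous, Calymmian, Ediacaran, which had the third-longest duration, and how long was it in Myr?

Start − end for each: Cambrian 538.8 − 485.4 = 53.4; Jurassic 201.4 − 145 = 56.4; Cretaceous 145 − 66 = 79; Calymmian 1600 − 1400 = 200; Ediacaran 635 − 538.8 = 96.2.
Ranking these from longest: Calymmian > Ediacaran > Cretaceous > Jurassic > Cambrian.
Position 3 in that ranking is Cretaceous, which lasted 79 Myr.

Cretaceous, 79 million years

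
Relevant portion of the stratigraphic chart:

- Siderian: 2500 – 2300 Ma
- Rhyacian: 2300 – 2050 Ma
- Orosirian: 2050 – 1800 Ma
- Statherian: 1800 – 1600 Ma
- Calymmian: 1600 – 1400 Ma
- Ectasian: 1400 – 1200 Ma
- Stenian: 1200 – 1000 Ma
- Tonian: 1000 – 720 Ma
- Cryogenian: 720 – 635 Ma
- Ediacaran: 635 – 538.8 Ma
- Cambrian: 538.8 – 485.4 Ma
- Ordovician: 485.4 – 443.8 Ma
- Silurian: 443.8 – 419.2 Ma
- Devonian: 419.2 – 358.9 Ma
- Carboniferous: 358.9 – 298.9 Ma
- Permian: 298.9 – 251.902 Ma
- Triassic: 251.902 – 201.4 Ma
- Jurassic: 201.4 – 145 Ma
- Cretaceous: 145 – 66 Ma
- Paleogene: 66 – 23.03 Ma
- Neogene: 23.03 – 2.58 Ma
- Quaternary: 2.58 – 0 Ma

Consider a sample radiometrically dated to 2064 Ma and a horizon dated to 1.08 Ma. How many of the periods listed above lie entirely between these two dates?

2064 Ma sits inside the Rhyacian (2300–2050) and 1.08 Ma inside the Quaternary (2.58–0); neither of those is wholly between the two dates.
The listed periods lying completely between them are Orosirian, Statherian, Calymmian, Ectasian, Stenian, Tonian, Cryogenian, Ediacaran, Cambrian, Ordovician, Silurian, Devonian, Carboniferous, Permian, Triassic, Jurassic, Cretaceous, Paleogene, Neogene — 19 in all.

19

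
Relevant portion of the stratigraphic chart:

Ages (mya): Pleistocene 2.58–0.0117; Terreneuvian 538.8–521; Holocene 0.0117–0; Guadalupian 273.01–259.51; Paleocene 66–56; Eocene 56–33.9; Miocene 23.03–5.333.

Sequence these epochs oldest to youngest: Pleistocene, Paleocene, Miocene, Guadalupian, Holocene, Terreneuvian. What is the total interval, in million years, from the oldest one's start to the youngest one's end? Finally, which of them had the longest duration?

Terreneuvian, Guadalupian, Paleocene, Miocene, Pleistocene, Holocene; total span 538.8 Myr; longest is Terreneuvian

From the excerpt: Pleistocene 2.58–0.0117; Paleocene 66–56; Miocene 23.03–5.333; Guadalupian 273.01–259.51; Holocene 0.0117–0; Terreneuvian 538.8–521 (Ma).
Larger Ma is earlier, so the oldest is Terreneuvian and the youngest is Holocene; oldest to youngest: Terreneuvian, Guadalupian, Paleocene, Miocene, Pleistocene, Holocene.
Oldest start 538.8 minus youngest end 0 gives 538.8 Myr overall.
Individual lengths (start − end): Holocene 0.0117; Pleistocene 2.5683; Miocene 17.697; Terreneuvian 17.8; Guadalupian 13.5; Paleocene 10. The largest is Terreneuvian at 17.8 Myr.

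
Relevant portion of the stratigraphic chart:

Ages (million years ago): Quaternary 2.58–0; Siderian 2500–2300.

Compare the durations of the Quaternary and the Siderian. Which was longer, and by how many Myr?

Quaternary: 2.58 − 0 = 2.58 Myr.
Siderian: 2500 − 2300 = 200 Myr.
Difference: 200 − 2.58 = 197.42 Myr, so the Siderian was longer.

Siderian, by 197.42 million years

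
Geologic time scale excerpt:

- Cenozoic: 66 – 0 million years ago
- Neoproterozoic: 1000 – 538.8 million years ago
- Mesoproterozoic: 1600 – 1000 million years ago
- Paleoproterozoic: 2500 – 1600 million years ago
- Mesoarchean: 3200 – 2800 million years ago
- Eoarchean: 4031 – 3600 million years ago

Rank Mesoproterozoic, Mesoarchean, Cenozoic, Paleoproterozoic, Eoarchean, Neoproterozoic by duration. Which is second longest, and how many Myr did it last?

Mesoproterozoic, 600 million years

Start − end for each: Mesoproterozoic 1600 − 1000 = 600; Mesoarchean 3200 − 2800 = 400; Cenozoic 66 − 0 = 66; Paleoproterozoic 2500 − 1600 = 900; Eoarchean 4031 − 3600 = 431; Neoproterozoic 1000 − 538.8 = 461.2.
Ranking these from longest: Paleoproterozoic > Mesoproterozoic > Neoproterozoic > Eoarchean > Mesoarchean > Cenozoic.
Position 2 in that ranking is Mesoproterozoic, which lasted 600 Myr.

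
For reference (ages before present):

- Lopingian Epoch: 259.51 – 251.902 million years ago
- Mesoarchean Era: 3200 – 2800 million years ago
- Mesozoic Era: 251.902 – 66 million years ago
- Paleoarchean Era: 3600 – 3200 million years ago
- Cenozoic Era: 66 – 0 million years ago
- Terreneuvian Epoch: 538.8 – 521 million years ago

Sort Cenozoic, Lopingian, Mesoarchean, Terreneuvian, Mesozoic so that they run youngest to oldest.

Sorting by start age (ascending Ma, since larger Ma = older): Cenozoic start 66, Mesozoic start 251.902, Lopingian start 259.51, Terreneuvian start 538.8, Mesoarchean start 3200.

Cenozoic → Mesozoic → Lopingian → Terreneuvian → Mesoarchean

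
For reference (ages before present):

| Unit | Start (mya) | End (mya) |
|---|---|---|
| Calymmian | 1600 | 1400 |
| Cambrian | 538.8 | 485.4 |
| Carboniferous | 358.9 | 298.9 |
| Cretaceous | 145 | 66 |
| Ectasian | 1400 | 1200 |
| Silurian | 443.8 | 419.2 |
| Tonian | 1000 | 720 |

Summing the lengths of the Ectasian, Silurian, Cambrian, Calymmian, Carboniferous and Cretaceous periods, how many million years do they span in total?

Each duration: Ectasian = 200; Silurian = 24.6; Cambrian = 53.4; Calymmian = 200; Carboniferous = 60; Cretaceous = 79.
Sum: 200 + 24.6 + 53.4 + 200 + 60 + 79 = 617 Myr.

617 million years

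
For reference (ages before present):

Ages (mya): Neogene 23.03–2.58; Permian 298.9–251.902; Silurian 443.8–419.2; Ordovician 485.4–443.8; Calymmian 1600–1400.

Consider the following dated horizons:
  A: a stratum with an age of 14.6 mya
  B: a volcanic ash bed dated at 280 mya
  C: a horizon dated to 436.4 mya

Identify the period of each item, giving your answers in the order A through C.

A — Neogene; B — Permian; C — Silurian

Match each age against the start–end ranges in the excerpt: A = 14.6 Ma → Neogene (23.03–2.58); B = 280 Ma → Permian (298.9–251.902); C = 436.4 Ma → Silurian (443.8–419.2).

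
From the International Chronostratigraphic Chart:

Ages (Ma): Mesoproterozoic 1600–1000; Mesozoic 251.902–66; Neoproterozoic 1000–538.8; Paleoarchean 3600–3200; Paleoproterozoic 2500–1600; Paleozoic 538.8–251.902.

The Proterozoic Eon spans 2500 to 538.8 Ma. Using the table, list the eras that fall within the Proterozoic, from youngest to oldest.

Eras with both bounds inside 2500–538.8 Ma: Neoproterozoic (1000–538.8), Mesoproterozoic (1600–1000), Paleoproterozoic (2500–1600).

Neoproterozoic, Mesoproterozoic, Paleoproterozoic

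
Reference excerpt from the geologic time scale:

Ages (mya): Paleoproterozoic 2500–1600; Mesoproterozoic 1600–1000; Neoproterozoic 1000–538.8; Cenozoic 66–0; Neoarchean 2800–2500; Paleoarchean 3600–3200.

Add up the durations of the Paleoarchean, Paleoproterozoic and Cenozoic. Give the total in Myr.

1366 million years

Each duration: Paleoarchean = 400; Paleoproterozoic = 900; Cenozoic = 66.
Sum: 400 + 900 + 66 = 1366 Myr.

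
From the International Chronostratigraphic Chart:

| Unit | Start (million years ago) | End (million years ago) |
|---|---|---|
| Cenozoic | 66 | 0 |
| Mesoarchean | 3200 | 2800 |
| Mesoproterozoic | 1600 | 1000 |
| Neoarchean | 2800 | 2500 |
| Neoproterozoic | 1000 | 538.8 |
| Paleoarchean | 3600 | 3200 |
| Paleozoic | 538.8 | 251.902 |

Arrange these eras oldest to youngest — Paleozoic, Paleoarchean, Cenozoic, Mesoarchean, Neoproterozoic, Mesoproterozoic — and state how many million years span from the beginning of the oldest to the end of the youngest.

From the excerpt: Paleozoic 538.8–251.902; Paleoarchean 3600–3200; Cenozoic 66–0; Mesoarchean 3200–2800; Neoproterozoic 1000–538.8; Mesoproterozoic 1600–1000 (Ma).
Larger Ma is earlier, so the oldest is Paleoarchean and the youngest is Cenozoic; oldest to youngest: Paleoarchean, Mesoarchean, Mesoproterozoic, Neoproterozoic, Paleozoic, Cenozoic.
Oldest start 3600 minus youngest end 0 gives 3600 Myr overall.

Paleoarchean → Mesoarchean → Mesoproterozoic → Neoproterozoic → Paleozoic → Cenozoic; total span 3600 Myr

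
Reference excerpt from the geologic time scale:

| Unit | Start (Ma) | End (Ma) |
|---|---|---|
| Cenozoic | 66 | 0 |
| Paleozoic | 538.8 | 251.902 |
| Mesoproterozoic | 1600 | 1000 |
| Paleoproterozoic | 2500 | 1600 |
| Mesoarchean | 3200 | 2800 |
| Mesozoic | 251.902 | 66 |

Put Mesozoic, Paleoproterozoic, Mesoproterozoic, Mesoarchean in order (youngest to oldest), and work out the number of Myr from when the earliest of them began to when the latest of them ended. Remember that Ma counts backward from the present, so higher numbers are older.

Mesozoic → Mesoproterozoic → Paleoproterozoic → Mesoarchean; total span 3134 Myr

Start ages (Ma): Mesoarchean 3200, Paleoproterozoic 2500, Mesoproterozoic 1600, Mesozoic 251.902.
Ordered youngest to oldest: Mesozoic, Mesoproterozoic, Paleoproterozoic, Mesoarchean.
Span = 3200 − 66 = 3134 Myr.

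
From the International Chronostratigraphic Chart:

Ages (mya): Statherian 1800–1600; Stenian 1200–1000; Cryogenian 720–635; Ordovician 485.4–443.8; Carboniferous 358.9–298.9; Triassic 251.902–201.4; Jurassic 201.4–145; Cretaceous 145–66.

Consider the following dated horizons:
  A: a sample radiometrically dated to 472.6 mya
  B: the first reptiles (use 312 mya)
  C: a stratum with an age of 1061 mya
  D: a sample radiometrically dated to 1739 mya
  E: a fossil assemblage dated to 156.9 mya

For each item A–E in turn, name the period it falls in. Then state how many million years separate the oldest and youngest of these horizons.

A — Ordovician; B — Carboniferous; C — Stenian; D — Statherian; E — Jurassic; span 1582.1 million years

A: 472.6 Ma lies in 485.4–443.8 Ma, so Ordovician.
B: 312 Ma lies in 358.9–298.9 Ma, so Carboniferous.
C: 1061 Ma lies in 1200–1000 Ma, so Stenian.
D: 1739 Ma lies in 1800–1600 Ma, so Statherian.
E: 156.9 Ma lies in 201.4–145 Ma, so Jurassic.
Oldest = 1739 Ma, youngest = 156.9 Ma → span 1582.1 Myr.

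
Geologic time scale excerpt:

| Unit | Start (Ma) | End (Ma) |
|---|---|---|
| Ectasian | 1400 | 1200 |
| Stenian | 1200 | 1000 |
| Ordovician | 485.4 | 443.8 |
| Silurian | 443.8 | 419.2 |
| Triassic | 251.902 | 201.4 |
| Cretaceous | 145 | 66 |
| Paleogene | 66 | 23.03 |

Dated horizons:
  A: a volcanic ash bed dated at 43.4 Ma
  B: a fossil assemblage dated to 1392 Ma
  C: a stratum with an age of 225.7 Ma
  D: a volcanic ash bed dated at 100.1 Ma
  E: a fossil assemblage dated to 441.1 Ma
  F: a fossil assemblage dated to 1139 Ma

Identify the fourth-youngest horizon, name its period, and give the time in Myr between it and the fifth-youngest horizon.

Sorted youngest-first by Ma: A (43.4), D (100.1), C (225.7), E (441.1), F (1139), B (1392).
The fourth youngest is E at 441.1 Ma, which lies in 443.8–419.2 Ma: the Silurian.
The fifth youngest is F at 1139 Ma; separation = |441.1 − 1139| = 697.9 Myr.

E, in the Silurian; 697.9 million years to F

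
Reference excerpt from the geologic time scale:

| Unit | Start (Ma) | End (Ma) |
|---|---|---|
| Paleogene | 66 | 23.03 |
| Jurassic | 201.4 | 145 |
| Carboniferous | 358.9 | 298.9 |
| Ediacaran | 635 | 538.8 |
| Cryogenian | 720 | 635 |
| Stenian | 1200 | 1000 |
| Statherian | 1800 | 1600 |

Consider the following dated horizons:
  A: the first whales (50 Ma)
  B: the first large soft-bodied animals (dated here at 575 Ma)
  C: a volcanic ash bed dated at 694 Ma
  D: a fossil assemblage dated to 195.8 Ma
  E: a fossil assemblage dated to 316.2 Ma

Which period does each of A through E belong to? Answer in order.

Match each age against the start–end ranges in the excerpt: A = 50 Ma → Paleogene (66–23.03); B = 575 Ma → Ediacaran (635–538.8); C = 694 Ma → Cryogenian (720–635); D = 195.8 Ma → Jurassic (201.4–145); E = 316.2 Ma → Carboniferous (358.9–298.9).

A — Paleogene; B — Ediacaran; C — Cryogenian; D — Jurassic; E — Carboniferous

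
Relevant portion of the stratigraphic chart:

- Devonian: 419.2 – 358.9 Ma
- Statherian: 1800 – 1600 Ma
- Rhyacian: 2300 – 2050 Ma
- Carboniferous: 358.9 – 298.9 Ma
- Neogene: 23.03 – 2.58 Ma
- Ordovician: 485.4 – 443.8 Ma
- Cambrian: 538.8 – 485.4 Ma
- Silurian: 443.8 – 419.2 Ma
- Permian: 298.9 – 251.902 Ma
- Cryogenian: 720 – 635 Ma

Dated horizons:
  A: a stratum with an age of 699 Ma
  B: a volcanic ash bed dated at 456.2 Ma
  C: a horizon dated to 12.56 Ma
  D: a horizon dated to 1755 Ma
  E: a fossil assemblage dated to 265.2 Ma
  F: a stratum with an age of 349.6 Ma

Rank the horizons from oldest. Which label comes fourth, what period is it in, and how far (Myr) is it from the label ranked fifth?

F, in the Carboniferous; 84.4 million years to E

Sorted oldest-first by Ma: D (1755), A (699), B (456.2), F (349.6), E (265.2), C (12.56).
The fourth oldest is F at 349.6 Ma, which lies in 358.9–298.9 Ma: the Carboniferous.
The fifth oldest is E at 265.2 Ma; separation = |349.6 − 265.2| = 84.4 Myr.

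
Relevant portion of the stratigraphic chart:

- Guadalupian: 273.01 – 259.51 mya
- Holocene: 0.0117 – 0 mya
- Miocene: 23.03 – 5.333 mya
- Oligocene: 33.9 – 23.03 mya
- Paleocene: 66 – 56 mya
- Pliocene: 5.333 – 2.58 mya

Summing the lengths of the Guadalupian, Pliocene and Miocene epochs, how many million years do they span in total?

Duration is start − end for each: (273.01 − 259.51) + (5.333 − 2.58) + (23.03 − 5.333).
That is 13.5 + 2.753 + 17.697, which totals 33.95 million years.

33.95 million years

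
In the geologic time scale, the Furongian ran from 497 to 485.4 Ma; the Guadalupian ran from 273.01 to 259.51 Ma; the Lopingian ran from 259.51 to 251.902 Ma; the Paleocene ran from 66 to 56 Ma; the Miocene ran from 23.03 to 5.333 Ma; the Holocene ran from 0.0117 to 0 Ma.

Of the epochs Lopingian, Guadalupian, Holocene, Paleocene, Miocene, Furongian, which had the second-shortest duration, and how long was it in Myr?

Lopingian, 7.608 million years

Durations: Lopingian 7.608; Guadalupian 13.5; Holocene 0.0117; Paleocene 10; Miocene 17.697; Furongian 11.6 Myr.
Sorted shortest-first: Holocene (0.0117), Lopingian (7.608), Paleocene (10), Furongian (11.6), Guadalupian (13.5), Miocene (17.697).
The second shortest is Lopingian at 7.608 Myr.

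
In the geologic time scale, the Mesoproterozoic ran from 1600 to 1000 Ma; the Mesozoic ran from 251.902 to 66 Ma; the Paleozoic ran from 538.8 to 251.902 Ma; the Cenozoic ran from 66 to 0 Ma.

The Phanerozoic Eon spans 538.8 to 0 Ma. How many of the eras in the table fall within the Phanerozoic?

3

Eras inside 538.8–0 Ma: Paleozoic, Mesozoic, Cenozoic — 3 in total.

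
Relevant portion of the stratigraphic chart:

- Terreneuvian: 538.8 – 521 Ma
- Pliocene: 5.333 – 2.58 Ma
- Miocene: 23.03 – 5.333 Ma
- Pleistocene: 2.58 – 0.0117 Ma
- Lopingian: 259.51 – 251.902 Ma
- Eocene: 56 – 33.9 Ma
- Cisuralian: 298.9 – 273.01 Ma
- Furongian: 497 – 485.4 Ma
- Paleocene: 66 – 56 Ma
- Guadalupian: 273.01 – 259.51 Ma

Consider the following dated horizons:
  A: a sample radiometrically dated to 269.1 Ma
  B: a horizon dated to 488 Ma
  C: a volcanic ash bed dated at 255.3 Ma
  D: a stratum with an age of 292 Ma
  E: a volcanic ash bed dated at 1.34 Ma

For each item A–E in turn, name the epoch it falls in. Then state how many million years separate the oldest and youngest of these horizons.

A: 269.1 Ma lies in 273.01–259.51 Ma, so Guadalupian.
B: 488 Ma lies in 497–485.4 Ma, so Furongian.
C: 255.3 Ma lies in 259.51–251.902 Ma, so Lopingian.
D: 292 Ma lies in 298.9–273.01 Ma, so Cisuralian.
E: 1.34 Ma lies in 2.58–0.0117 Ma, so Pleistocene.
Oldest = 488 Ma, youngest = 1.34 Ma → span 486.66 Myr.

A — Guadalupian; B — Furongian; C — Lopingian; D — Cisuralian; E — Pleistocene; span 486.66 million years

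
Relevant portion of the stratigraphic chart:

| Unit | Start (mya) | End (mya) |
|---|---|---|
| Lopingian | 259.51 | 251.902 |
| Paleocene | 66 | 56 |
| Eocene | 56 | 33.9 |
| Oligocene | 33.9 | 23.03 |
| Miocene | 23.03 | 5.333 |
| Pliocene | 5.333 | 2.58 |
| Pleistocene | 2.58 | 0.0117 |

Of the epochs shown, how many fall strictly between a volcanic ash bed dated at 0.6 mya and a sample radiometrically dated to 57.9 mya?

4

The older date is 57.9 Ma and the younger is 0.6 Ma.
Epochs with start < 57.9 and end > 0.6 Ma: Eocene (56–33.9), Oligocene (33.9–23.03), Miocene (23.03–5.333), Pliocene (5.333–2.58).
That is 4 complete epochs.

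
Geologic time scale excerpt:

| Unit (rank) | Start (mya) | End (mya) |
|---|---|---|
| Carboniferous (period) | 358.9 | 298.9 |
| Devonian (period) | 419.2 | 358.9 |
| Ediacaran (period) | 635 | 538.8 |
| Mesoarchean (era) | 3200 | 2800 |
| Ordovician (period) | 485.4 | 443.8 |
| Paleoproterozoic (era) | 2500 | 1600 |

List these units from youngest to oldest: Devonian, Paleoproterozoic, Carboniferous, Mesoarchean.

Carboniferous, then Devonian, then Paleoproterozoic, then Mesoarchean

The oldest of these is Mesoarchean (starts 3200 Ma) and the youngest is Carboniferous (ends 298.9 Ma).
In between, by decreasing start age: Paleoproterozoic (2500), Devonian (419.2).
Listing youngest first means reversing that sequence.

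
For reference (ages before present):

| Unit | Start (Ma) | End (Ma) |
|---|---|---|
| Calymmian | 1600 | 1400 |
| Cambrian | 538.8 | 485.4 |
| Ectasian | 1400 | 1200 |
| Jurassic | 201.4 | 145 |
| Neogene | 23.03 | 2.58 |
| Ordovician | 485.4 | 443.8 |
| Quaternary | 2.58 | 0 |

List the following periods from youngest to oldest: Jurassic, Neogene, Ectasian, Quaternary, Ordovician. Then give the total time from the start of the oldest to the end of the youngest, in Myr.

Quaternary, Neogene, Jurassic, Ordovician, Ectasian; total span 1400 Myr

Start ages (Ma): Ectasian 1400, Ordovician 485.4, Jurassic 201.4, Neogene 23.03, Quaternary 2.58.
Ordered youngest to oldest: Quaternary, Neogene, Jurassic, Ordovician, Ectasian.
Span = 1400 − 0 = 1400 Myr.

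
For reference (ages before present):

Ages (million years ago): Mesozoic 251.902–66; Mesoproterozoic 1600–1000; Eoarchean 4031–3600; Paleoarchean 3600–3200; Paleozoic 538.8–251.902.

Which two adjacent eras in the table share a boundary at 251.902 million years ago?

Paleozoic and Mesozoic

The Paleozoic ends at 251.902 million years ago and the Mesozoic begins at 251.902 million years ago, so they share that boundary.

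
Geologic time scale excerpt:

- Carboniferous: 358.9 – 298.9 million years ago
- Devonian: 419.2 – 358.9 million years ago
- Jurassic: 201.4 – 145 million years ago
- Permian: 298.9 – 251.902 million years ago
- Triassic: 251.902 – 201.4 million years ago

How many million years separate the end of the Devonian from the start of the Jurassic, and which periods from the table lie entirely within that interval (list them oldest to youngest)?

157.5 million years; Carboniferous, Permian, Triassic

The Devonian closes at 358.9 Ma and the Jurassic opens at 201.4 Ma, so the interval is 358.9 − 201.4 = 157.5 Myr.
A period fits inside if it starts at or after 358.9 Ma and ends at or before 201.4 Ma; oldest first that gives Carboniferous, Permian, Triassic.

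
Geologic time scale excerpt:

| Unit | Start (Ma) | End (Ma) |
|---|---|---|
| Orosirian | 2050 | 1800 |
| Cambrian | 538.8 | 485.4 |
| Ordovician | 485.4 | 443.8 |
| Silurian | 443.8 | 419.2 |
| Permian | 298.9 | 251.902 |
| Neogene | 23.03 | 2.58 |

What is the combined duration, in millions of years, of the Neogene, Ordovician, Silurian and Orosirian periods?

Duration is start − end for each: (23.03 − 2.58) + (485.4 − 443.8) + (443.8 − 419.2) + (2050 − 1800).
That is 20.45 + 41.6 + 24.6 + 250, which totals 336.65 million years.

336.65 million years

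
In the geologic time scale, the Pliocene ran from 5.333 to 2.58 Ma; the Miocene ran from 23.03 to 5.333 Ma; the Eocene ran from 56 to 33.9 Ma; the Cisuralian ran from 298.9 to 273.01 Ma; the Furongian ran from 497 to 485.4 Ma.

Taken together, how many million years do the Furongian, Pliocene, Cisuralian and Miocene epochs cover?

Each duration: Furongian = 11.6; Pliocene = 2.753; Cisuralian = 25.89; Miocene = 17.697.
Sum: 11.6 + 2.753 + 25.89 + 17.697 = 57.94 Myr.

57.94 million years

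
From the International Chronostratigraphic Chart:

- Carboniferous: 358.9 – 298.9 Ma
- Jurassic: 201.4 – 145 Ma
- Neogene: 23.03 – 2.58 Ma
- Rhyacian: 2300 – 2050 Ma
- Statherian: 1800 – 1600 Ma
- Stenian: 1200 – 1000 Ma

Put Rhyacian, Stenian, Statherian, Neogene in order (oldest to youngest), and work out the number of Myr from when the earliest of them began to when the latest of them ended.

Start ages (Ma): Rhyacian 2300, Statherian 1800, Stenian 1200, Neogene 23.03.
Ordered oldest to youngest: Rhyacian, Statherian, Stenian, Neogene.
Span = 2300 − 2.58 = 2297.42 Myr.

Rhyacian → Statherian → Stenian → Neogene; total span 2297.42 Myr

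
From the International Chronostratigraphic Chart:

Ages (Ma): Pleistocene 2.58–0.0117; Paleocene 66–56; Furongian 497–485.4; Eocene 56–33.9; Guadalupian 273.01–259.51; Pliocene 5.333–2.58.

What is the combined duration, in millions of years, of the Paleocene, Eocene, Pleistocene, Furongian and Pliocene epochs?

49.0213 million years

Each duration: Paleocene = 10; Eocene = 22.1; Pleistocene = 2.5683; Furongian = 11.6; Pliocene = 2.753.
Sum: 10 + 22.1 + 2.5683 + 11.6 + 2.753 = 49.0213 Myr.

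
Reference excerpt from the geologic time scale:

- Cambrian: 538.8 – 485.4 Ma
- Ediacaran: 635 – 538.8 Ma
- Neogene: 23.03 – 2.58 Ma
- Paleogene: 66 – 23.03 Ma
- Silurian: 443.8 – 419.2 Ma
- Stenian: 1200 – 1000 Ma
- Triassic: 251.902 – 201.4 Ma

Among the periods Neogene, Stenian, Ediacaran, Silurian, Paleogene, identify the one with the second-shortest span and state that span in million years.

Silurian, 24.6 million years

Durations: Neogene 20.45; Stenian 200; Ediacaran 96.2; Silurian 24.6; Paleogene 42.97 Myr.
Sorted shortest-first: Neogene (20.45), Silurian (24.6), Paleogene (42.97), Ediacaran (96.2), Stenian (200).
The second shortest is Silurian at 24.6 Myr.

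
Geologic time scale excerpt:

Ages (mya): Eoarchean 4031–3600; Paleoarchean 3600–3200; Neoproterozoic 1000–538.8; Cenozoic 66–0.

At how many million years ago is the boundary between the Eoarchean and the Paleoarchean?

3600 mya

The Eoarchean ends and the Paleoarchean begins at 3600 mya.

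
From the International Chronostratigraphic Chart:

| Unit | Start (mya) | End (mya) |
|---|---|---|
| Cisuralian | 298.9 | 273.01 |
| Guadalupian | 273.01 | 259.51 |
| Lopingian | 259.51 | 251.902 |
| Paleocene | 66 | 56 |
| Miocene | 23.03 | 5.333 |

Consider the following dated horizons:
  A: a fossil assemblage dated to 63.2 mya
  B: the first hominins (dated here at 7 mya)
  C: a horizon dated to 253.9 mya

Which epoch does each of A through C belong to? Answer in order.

A — Paleocene; B — Miocene; C — Lopingian

A: 63.2 Ma lies in 66–56 Ma, so Paleocene.
B: 7 Ma lies in 23.03–5.333 Ma, so Miocene.
C: 253.9 Ma lies in 259.51–251.902 Ma, so Lopingian.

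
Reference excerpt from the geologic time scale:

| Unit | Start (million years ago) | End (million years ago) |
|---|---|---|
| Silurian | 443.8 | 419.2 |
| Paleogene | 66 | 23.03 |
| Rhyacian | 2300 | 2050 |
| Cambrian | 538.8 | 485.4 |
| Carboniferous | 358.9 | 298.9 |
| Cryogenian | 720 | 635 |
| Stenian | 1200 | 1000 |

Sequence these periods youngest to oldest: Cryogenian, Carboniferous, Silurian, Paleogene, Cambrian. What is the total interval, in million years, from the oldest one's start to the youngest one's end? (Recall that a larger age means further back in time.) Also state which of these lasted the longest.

Paleogene → Carboniferous → Silurian → Cambrian → Cryogenian; total span 696.97 Myr; longest is Cryogenian

From the excerpt: Cryogenian 720–635; Carboniferous 358.9–298.9; Silurian 443.8–419.2; Paleogene 66–23.03; Cambrian 538.8–485.4 (Ma).
Larger Ma is earlier, so the oldest is Cryogenian and the youngest is Paleogene; youngest to oldest: Paleogene, Carboniferous, Silurian, Cambrian, Cryogenian.
Oldest start 720 minus youngest end 23.03 gives 696.97 Myr overall.
Individual lengths (start − end): Cryogenian 85; Cambrian 53.4; Carboniferous 60; Silurian 24.6; Paleogene 42.97. The largest is Cryogenian at 85 Myr.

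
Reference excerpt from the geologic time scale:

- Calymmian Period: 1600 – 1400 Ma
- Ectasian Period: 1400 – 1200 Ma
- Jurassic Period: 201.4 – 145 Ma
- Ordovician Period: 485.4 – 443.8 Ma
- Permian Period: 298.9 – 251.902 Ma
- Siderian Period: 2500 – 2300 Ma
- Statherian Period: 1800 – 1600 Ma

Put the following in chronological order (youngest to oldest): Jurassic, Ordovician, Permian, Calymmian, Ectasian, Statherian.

Sorting by start age (ascending Ma, since larger Ma = older): Jurassic start 201.4, Permian start 298.9, Ordovician start 485.4, Ectasian start 1400, Calymmian start 1600, Statherian start 1800.

Jurassic, Permian, Ordovician, Ectasian, Calymmian, Statherian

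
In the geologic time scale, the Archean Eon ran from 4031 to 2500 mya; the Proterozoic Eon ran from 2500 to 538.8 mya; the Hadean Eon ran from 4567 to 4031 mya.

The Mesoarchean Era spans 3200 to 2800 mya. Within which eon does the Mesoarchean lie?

The Mesoarchean (3200–2800 Ma) lies entirely within 4031–2500 Ma, the Archean Eon.

Archean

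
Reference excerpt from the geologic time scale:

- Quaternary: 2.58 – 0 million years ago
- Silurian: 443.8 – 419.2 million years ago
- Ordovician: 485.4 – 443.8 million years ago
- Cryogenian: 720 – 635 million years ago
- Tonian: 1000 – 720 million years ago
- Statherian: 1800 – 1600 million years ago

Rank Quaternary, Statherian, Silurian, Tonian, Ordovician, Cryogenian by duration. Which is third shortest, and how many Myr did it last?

Ordovician, 41.6 million years

Start − end for each: Quaternary 2.58 − 0 = 2.58; Statherian 1800 − 1600 = 200; Silurian 443.8 − 419.2 = 24.6; Tonian 1000 − 720 = 280; Ordovician 485.4 − 443.8 = 41.6; Cryogenian 720 − 635 = 85.
Ranking these from shortest: Quaternary < Silurian < Ordovician < Cryogenian < Statherian < Tonian.
Position 3 in that ranking is Ordovician, which lasted 41.6 Myr.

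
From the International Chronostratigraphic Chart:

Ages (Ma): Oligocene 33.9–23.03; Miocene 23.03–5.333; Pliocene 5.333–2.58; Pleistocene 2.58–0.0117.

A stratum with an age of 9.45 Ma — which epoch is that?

9.45 Ma lies between 23.03 and 5.333 Ma, so it falls in the Miocene.

Miocene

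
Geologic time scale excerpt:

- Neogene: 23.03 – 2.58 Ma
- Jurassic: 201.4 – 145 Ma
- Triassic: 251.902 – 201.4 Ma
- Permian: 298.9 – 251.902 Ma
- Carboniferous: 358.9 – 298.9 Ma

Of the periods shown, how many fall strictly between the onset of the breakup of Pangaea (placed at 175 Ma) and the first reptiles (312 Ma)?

2

312 Ma sits inside the Carboniferous (358.9–298.9) and 175 Ma inside the Jurassic (201.4–145); neither of those is wholly between the two dates.
The listed periods lying completely between them are Permian, Triassic — 2 in all.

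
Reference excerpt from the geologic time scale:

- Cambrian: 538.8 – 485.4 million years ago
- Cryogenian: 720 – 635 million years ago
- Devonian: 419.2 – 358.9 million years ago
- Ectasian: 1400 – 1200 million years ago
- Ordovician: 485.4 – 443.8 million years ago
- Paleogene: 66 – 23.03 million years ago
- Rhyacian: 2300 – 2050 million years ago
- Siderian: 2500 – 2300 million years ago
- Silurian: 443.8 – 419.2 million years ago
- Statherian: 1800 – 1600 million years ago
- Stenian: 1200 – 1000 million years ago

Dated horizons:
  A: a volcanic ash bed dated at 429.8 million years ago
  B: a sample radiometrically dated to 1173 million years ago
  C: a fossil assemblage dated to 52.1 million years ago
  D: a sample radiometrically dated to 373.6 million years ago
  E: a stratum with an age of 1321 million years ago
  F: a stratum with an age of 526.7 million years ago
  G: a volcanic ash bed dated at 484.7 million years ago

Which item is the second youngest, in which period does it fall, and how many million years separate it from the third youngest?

Smaller Ma means younger, so youngest first: C 52.1 < D 373.6 < A 429.8 < G 484.7 < F 526.7 < B 1173 < E 1321.
Counting 2 along gives D (373.6 Ma); the excerpt puts that inside the Devonian, 419.2–358.9 Ma.
Next in line is A (429.8 Ma), and 429.8 − 373.6 = 56.2 Myr.

D, in the Devonian; 56.2 million years to A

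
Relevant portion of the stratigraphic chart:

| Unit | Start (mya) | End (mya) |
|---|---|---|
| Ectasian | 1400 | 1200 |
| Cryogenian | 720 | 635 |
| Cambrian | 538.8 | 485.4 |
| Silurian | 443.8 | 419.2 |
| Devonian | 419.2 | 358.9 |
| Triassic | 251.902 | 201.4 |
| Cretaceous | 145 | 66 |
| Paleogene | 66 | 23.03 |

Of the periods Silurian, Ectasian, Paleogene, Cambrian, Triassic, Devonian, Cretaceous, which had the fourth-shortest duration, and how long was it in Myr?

Durations: Silurian 24.6; Ectasian 200; Paleogene 42.97; Cambrian 53.4; Triassic 50.502; Devonian 60.3; Cretaceous 79 Myr.
Sorted shortest-first: Silurian (24.6), Paleogene (42.97), Triassic (50.502), Cambrian (53.4), Devonian (60.3), Cretaceous (79), Ectasian (200).
The fourth shortest is Cambrian at 53.4 Myr.

Cambrian, 53.4 million years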